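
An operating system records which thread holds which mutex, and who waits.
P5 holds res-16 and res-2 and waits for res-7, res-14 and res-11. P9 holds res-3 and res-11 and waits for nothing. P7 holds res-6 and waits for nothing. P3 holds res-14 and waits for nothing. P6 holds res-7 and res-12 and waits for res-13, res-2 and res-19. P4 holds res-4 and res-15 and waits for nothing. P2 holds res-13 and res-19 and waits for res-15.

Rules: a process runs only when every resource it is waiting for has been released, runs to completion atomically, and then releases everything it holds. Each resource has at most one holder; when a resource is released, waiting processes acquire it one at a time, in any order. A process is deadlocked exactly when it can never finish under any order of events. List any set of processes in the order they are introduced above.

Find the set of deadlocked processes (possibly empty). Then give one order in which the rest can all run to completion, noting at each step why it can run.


The deadlocked set is P5 and P6.
Key observation: nobody on the ring P5 -> P6 -> P5 can start until another member finishes, which never happens; no other process is dragged down with it.
The rest can finish in the order P4, P2, P3, P9, P7.
Walking it through:
  P4: no waits; runs immediately, freeing res-4 and res-15
  run P2 (all its waits — res-15 — are resolved); releases res-13 and res-19
  P3: no waits; runs immediately, freeing res-14
  P9: no waits; runs immediately, freeing res-3 and res-11
  P7: no waits; runs immediately, freeing res-6


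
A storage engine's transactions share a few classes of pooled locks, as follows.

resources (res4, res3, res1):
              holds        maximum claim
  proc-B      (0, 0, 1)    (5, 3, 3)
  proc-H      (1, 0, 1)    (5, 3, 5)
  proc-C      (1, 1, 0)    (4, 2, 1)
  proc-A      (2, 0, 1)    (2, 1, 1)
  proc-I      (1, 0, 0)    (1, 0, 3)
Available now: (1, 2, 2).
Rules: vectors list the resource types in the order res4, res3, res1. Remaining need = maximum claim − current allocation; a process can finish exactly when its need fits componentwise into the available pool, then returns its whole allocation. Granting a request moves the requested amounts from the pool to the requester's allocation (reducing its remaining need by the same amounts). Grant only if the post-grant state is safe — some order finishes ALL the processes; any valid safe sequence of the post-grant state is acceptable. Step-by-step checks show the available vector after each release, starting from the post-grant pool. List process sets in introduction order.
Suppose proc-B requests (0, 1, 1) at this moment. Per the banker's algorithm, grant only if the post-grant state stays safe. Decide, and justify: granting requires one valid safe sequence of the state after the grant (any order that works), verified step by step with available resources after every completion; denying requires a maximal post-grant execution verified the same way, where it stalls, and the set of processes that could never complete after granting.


DENY: after the grant no complete ordering would exist.
Key observation: after proc-A, proc-C the pool peaks at (4, 2, 2), and each blocked process is short somewhere: proc-B on res4; proc-H on res3, res1; proc-I on res1.
On the post-grant state, proc-A, proc-C is a maximal run — nothing extends it. Step-by-step check:
  pool = (1, 1, 1)
  proc-A needs (0, 1, 0) <= (1, 1, 1) -> finishes; pool += (2, 0, 1) = (3, 1, 2)
  proc-C needs (3, 1, 1) <= (3, 1, 2) -> finishes; pool += (1, 1, 0) = (4, 2, 2)
  proc-B cannot run: need (5, 2, 1) vs free (4, 2, 2) (insufficient res4)
  proc-H cannot run: need (4, 3, 4) vs free (4, 2, 2) (insufficient res3 and res1)
  proc-I cannot run: need (0, 0, 3) vs free (4, 2, 2) (insufficient res1)
Processes that could never finish after the grant: proc-B, proc-H and proc-I.


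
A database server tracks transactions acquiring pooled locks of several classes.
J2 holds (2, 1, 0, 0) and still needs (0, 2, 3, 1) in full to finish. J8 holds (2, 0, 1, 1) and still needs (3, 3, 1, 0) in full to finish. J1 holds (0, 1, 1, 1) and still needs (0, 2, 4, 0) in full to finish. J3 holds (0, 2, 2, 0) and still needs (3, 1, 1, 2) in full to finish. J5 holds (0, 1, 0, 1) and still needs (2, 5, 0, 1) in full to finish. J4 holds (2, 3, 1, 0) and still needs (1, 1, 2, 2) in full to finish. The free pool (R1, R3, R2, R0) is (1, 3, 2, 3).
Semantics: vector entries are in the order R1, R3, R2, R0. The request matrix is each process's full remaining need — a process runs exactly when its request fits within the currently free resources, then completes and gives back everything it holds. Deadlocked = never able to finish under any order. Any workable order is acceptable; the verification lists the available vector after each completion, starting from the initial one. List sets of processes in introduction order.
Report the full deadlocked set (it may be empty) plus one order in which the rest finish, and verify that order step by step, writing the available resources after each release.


The deadlocked set is empty.
Key observation: the pool covers J4 at once, and every later process fits after earlier releases.
A valid finishing order for the others: J4, J3, J1, J8, J5, J2. Check, step by step:
  pool = (1, 3, 2, 3)
  J4 needs (1, 1, 2, 2) <= (1, 3, 2, 3) -> finishes; pool += (2, 3, 1, 0) = (3, 6, 3, 3)
  J3 needs (3, 1, 1, 2) <= (3, 6, 3, 3) -> finishes; pool += (0, 2, 2, 0) = (3, 8, 5, 3)
  J1 needs (0, 2, 4, 0) <= (3, 8, 5, 3) -> finishes; pool += (0, 1, 1, 1) = (3, 9, 6, 4)
  J8 needs (3, 3, 1, 0) <= (3, 9, 6, 4) -> finishes; pool += (2, 0, 1, 1) = (5, 9, 7, 5)
  J5 needs (2, 5, 0, 1) <= (5, 9, 7, 5) -> finishes; pool += (0, 1, 0, 1) = (5, 10, 7, 6)
  J2 needs (0, 2, 3, 1) <= (5, 10, 7, 6) -> finishes; pool += (2, 1, 0, 0) = (7, 11, 7, 6)


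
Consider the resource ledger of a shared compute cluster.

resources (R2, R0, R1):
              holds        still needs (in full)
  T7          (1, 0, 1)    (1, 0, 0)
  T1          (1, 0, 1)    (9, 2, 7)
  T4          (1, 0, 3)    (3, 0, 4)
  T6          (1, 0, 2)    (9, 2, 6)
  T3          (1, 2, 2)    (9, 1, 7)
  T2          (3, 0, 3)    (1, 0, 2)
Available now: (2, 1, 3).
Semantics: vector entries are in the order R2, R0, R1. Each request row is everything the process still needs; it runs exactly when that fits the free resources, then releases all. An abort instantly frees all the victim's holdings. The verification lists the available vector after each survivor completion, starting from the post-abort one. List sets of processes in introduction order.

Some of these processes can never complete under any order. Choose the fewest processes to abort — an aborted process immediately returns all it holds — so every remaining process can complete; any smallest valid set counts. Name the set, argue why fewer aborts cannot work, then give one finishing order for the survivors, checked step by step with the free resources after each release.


Abort T1 and T3.
Key observation: the deadlocked T6 becomes finishable only because T1 and T3 released (2, 2, 3); it completes at step 4 below.
No one abort is enough; case by case: T7 alone leaves T1 blocked (short on R2 and R0); T1 alone leaves T6 blocked (short on R2 and R0); T4 alone leaves T1 blocked (short on R2 and R0); T6 alone leaves T1 blocked (short on R2 and R0); T3 alone leaves T1 blocked (short on R2); T2 alone leaves T1 blocked (short on R2 and R0).
The survivors complete as T4, T2, T7, T6. Check, step by step (starting from the post-abort pool):
  pool = (4, 3, 6)
  run T4 (needs (3, 0, 4), free (4, 3, 6)); after release of (1, 0, 3) the pool is (5, 3, 9)
  run T2 (needs (1, 0, 2), free (5, 3, 9)); after release of (3, 0, 3) the pool is (8, 3, 12)
  run T7 (needs (1, 0, 0), free (8, 3, 12)); after release of (1, 0, 1) the pool is (9, 3, 13)
  run T6 (needs (9, 2, 6), free (9, 3, 13)); after release of (1, 0, 2) the pool is (10, 3, 15)


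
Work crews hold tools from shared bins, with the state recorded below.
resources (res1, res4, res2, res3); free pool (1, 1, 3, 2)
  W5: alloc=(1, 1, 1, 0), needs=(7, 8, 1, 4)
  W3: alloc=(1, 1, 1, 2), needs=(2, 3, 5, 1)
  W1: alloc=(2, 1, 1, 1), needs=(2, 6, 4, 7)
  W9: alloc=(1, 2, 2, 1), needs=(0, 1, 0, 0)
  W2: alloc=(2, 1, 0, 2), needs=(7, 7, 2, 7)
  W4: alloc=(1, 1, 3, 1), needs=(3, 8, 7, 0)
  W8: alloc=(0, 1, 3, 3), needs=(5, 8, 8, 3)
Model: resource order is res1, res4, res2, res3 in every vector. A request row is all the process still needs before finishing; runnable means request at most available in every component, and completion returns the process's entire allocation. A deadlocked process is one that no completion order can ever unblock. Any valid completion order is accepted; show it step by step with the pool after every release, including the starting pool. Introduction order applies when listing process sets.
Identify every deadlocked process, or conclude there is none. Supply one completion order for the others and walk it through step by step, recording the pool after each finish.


The deadlocked set is W5, W1, W2, W4 and W8.
Key observation: the pool after W9, W3 is (3, 4, 6, 5); every surviving request exceeds it in res4, so progress ends there.
The rest can finish in the order W9, W3. Check, step by step:
  pool = (1, 1, 3, 2)
  run W9 (needs (0, 1, 0, 0), free (1, 1, 3, 2)); after release of (1, 2, 2, 1) the pool is (2, 3, 5, 3)
  run W3 (needs (2, 3, 5, 1), free (2, 3, 5, 3)); after release of (1, 1, 1, 2) the pool is (3, 4, 6, 5)
The blocked processes can never fit:
  W5 cannot run: need (7, 8, 1, 4) vs free (3, 4, 6, 5) (insufficient res1 and res4)
  W1 cannot run: need (2, 6, 4, 7) vs free (3, 4, 6, 5) (insufficient res4 and res3)
  W2 cannot run: need (7, 7, 2, 7) vs free (3, 4, 6, 5) (insufficient res1, res4 and res3)
  W4 cannot run: need (3, 8, 7, 0) vs free (3, 4, 6, 5) (insufficient res4 and res2)
  W8 cannot run: need (5, 8, 8, 3) vs free (3, 4, 6, 5) (insufficient res1, res4 and res2)


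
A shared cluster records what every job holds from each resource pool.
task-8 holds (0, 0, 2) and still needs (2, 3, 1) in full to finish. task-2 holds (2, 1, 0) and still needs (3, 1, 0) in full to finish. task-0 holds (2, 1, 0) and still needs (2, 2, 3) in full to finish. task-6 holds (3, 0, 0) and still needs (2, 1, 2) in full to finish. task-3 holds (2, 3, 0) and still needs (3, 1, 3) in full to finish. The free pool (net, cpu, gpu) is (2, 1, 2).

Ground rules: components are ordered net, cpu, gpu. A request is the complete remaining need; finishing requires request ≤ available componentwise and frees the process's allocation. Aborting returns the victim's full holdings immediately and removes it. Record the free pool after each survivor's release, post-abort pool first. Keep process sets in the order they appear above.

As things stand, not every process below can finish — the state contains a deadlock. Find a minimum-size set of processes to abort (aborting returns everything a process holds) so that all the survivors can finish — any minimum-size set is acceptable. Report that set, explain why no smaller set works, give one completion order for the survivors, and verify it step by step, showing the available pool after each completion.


Minimum abort set: task-0.
Key observation: aborting task-0 returns (2, 1, 0), and task-8 — hopeless before — runs at step 2 with the returned capacity in the pool.
Why nothing smaller works: aborting no one leaves the state deadlocked as given.
One survivor order: task-2, task-8, task-3, task-6. Check, step by step (post-abort pool first):
  pool = (4, 2, 2)
  run task-2 (needs (3, 1, 0), free (4, 2, 2)); after release of (2, 1, 0) the pool is (6, 3, 2)
  run task-8 (needs (2, 3, 1), free (6, 3, 2)); after release of (0, 0, 2) the pool is (6, 3, 4)
  run task-3 (needs (3, 1, 3), free (6, 3, 4)); after release of (2, 3, 0) the pool is (8, 6, 4)
  run task-6 (needs (2, 1, 2), free (8, 6, 4)); after release of (3, 0, 0) the pool is (11, 6, 4)


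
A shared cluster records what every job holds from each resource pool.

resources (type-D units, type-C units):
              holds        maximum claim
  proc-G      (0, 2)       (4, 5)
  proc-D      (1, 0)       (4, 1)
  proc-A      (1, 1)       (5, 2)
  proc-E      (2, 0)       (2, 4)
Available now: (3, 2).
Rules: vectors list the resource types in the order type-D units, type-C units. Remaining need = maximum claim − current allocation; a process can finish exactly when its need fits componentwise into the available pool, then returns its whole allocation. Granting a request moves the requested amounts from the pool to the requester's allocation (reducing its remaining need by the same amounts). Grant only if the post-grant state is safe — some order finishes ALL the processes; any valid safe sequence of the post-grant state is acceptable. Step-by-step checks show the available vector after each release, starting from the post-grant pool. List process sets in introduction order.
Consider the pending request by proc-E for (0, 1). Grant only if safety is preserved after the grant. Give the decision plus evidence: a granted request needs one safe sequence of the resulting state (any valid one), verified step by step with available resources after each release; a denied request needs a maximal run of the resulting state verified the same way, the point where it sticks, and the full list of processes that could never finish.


DENY: after the grant no complete ordering would exist.
Key observation: once proc-D, proc-A finish, the pool peaks at (5, 2) — and every remaining process still needs more type-C units than that.
Pretend the grant happened; the run proc-D, proc-A goes as far as possible. Verifying each step:
  pool = (3, 1)
  run proc-D (needs (3, 1), free (3, 1)); after release of (1, 0) the pool is (4, 1)
  run proc-A (needs (4, 1), free (4, 1)); after release of (1, 1) the pool is (5, 2)
  proc-G still needs (4, 3) but only (5, 2) is free — short on type-C units
  proc-E still needs (0, 3) but only (5, 2) is free — short on type-C units
Post-grant, the permanently blocked set is proc-G and proc-E.


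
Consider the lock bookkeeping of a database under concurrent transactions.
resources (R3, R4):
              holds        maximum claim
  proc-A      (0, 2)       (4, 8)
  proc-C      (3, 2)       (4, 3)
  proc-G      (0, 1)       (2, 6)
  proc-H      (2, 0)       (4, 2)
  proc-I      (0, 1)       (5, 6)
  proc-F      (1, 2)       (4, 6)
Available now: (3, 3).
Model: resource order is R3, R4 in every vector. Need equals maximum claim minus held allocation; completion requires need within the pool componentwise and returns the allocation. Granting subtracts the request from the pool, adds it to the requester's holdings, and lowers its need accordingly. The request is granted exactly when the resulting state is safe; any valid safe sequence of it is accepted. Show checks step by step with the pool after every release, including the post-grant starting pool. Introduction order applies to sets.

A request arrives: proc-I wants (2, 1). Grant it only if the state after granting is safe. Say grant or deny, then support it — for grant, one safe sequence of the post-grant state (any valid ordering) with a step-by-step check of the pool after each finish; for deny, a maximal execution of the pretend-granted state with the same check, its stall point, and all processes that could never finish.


GRANT: granting preserves safety; a valid post-grant sequence is proc-C, proc-H, proc-F, proc-I, proc-A, proc-G.
Key observation: even at the reduced pool (1, 2), proc-C fits immediately, so safety survives the grant.
Verifying the post-grant state step by step:
  pool = (1, 2)
  proc-C: need (1, 1) fits (1, 2); releases (3, 2), pool now (4, 4)
  proc-H: need (2, 2) fits (4, 4); releases (2, 0), pool now (6, 4)
  proc-F: need (3, 4) fits (6, 4); releases (1, 2), pool now (7, 6)
  proc-I: need (3, 4) fits (7, 6); releases (2, 2), pool now (9, 8)
  proc-A: need (4, 6) fits (9, 8); releases (0, 2), pool now (9, 10)
  proc-G: need (2, 5) fits (9, 10); releases (0, 1), pool now (9, 11)


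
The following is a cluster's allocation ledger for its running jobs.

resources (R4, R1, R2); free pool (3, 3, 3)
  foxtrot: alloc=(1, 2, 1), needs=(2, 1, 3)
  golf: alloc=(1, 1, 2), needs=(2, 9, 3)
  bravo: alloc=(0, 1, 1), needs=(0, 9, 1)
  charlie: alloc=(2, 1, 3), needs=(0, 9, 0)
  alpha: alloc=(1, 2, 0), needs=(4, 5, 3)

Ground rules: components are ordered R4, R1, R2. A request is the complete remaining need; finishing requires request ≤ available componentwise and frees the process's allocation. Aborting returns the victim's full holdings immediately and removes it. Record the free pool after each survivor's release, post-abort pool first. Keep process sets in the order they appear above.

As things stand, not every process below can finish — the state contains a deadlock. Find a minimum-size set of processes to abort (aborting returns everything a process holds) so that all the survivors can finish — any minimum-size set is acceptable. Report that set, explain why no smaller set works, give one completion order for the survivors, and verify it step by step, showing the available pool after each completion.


The answer: abort golf and bravo.
Key observation: charlie had no path to completion before; after the abort of golf and bravo ((1, 2, 3) returned), step 3 is where it fits.
Why nothing smaller works — every single abort fails: foxtrot alone leaves golf blocked (short on R1); golf alone leaves bravo blocked (short on R1); bravo alone leaves golf blocked (short on R1); charlie alone leaves golf blocked (short on R1); alpha alone leaves golf blocked (short on R1).
One survivor order: alpha, foxtrot, charlie. Step-by-step check (post-abort pool first):
  pool = (4, 5, 6)
  run alpha (needs (4, 5, 3), free (4, 5, 6)); after release of (1, 2, 0) the pool is (5, 7, 6)
  run foxtrot (needs (2, 1, 3), free (5, 7, 6)); after release of (1, 2, 1) the pool is (6, 9, 7)
  run charlie (needs (0, 9, 0), free (6, 9, 7)); after release of (2, 1, 3) the pool is (8, 10, 10)


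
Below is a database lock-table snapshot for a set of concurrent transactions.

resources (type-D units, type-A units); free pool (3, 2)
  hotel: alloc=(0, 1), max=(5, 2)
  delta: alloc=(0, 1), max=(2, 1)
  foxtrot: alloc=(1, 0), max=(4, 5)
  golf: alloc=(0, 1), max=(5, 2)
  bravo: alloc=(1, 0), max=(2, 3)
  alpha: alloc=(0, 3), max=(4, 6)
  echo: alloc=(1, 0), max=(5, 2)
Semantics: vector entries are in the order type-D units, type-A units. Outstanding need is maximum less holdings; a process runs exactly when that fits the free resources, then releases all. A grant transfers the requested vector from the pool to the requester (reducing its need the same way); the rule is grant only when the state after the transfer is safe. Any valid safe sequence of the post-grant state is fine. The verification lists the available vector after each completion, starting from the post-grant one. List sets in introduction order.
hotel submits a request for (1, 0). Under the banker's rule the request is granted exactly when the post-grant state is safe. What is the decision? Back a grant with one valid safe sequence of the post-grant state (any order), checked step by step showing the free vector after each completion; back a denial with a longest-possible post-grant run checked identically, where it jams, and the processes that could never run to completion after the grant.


DENY — the pretend-granted state is unsafe.
Key observation: after delta, bravo the pool peaks at (3, 3), and each blocked process is short somewhere: hotel on type-D units; foxtrot on type-A units; golf on type-D units; alpha on type-D units; echo on type-D units.
On the post-grant state, delta, bravo is a maximal run — nothing extends it. Check, step by step:
  pool = (2, 2)
  delta: need (2, 0) fits (2, 2); releases (0, 1), pool now (2, 3)
  bravo: need (1, 3) fits (2, 3); releases (1, 0), pool now (3, 3)
  blocked: hotel wants (4, 1), pool (3, 3) — not enough type-D units
  blocked: foxtrot wants (3, 5), pool (3, 3) — not enough type-A units
  blocked: golf wants (5, 1), pool (3, 3) — not enough type-D units
  blocked: alpha wants (4, 3), pool (3, 3) — not enough type-D units
  blocked: echo wants (4, 2), pool (3, 3) — not enough type-D units
Processes that could never finish after the grant: hotel, foxtrot, golf, alpha and echo.


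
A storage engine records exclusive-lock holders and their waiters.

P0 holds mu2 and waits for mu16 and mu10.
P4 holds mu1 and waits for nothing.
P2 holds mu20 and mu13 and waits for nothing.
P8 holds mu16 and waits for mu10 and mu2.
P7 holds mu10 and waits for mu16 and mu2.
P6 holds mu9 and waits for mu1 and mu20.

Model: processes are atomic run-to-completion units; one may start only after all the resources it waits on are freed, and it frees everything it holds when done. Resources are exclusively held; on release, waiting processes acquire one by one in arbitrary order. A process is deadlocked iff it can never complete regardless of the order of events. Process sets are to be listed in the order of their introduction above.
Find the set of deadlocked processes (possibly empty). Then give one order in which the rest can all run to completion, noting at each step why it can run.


Deadlocked set: P0, P8 and P7.
Key observation: the cycle P0 -> P8 -> P0 can never break — each member waits on the next; P7 is caught in further circular waits.
A valid finishing order for the others: P2, P4, P6.
Check, step by step:
  run P2 (it waits on nothing); releases mu20 and mu13
  run P4 (it waits on nothing); releases mu1
  P6: everything it awaited (mu1 and mu20) is free; runs, freeing mu9


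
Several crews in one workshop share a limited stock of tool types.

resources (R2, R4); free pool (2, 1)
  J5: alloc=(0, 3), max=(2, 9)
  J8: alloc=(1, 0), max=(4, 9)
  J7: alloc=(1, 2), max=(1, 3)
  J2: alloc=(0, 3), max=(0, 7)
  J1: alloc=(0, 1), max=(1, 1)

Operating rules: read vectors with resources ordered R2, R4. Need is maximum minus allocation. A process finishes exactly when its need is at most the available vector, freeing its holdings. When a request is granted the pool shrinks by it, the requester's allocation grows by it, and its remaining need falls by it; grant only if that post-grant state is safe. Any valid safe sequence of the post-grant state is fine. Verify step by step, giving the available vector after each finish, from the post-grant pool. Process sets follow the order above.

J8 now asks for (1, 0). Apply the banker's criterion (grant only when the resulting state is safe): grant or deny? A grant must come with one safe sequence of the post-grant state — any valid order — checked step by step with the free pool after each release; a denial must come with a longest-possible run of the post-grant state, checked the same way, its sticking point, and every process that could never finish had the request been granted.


GRANT. The post-grant state is safe; one safe sequence: J7, J1, J2, J5, J8.
Key observation: the transfer keeps a workable pool ((1, 1)); J7 starts the safe sequence.
Step-by-step check of the post-grant state:
  pool = (1, 1)
  J7 needs (0, 1) <= (1, 1) -> finishes; pool += (1, 2) = (2, 3)
  J1 needs (1, 0) <= (2, 3) -> finishes; pool += (0, 1) = (2, 4)
  J2 needs (0, 4) <= (2, 4) -> finishes; pool += (0, 3) = (2, 7)
  J5 needs (2, 6) <= (2, 7) -> finishes; pool += (0, 3) = (2, 10)
  J8 needs (2, 9) <= (2, 10) -> finishes; pool += (2, 0) = (4, 10)


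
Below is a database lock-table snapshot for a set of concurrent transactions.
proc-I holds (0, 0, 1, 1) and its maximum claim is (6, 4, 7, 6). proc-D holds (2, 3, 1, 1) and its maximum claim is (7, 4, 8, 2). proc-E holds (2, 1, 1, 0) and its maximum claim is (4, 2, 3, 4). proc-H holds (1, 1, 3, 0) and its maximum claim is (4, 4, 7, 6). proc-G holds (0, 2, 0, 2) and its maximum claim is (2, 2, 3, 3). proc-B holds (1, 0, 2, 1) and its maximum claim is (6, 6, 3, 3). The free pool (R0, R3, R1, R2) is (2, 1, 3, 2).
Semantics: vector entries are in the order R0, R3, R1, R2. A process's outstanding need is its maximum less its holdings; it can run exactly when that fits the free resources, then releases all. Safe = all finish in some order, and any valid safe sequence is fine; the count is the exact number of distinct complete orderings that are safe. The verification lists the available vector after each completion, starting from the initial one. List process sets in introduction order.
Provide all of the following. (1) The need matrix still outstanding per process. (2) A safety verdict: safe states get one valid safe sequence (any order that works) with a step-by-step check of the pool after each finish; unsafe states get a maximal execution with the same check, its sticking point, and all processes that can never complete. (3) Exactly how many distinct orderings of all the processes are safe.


(1) Need matrix, components ordered R0, R3, R1, R2:
  proc-I: (6, 4, 6, 5)
  proc-D: (5, 1, 7, 1)
  proc-E: (2, 1, 2, 4)
  proc-H: (3, 3, 4, 6)
  proc-G: (2, 0, 3, 1)
  proc-B: (5, 6, 1, 2)
(2) The state is UNSAFE.
Key observation: after proc-G, proc-E the pool peaks at (4, 4, 4, 4), and each blocked process is short somewhere: proc-I on R0, R1, R2; proc-D on R0, R1; proc-H on R2; proc-B on R0, R3.
A maximal execution: proc-G, proc-E — then nothing else fits. Step-by-step check:
  pool = (2, 1, 3, 2)
  proc-G needs (2, 0, 3, 1) <= (2, 1, 3, 2) -> finishes; pool += (0, 2, 0, 2) = (2, 3, 3, 4)
  proc-E needs (2, 1, 2, 4) <= (2, 3, 3, 4) -> finishes; pool += (2, 1, 1, 0) = (4, 4, 4, 4)
  proc-I cannot run: need (6, 4, 6, 5) vs free (4, 4, 4, 4) (insufficient R0, R1 and R2)
  proc-D cannot run: need (5, 1, 7, 1) vs free (4, 4, 4, 4) (insufficient R0 and R1)
  proc-H cannot run: need (3, 3, 4, 6) vs free (4, 4, 4, 4) (insufficient R2)
  proc-B cannot run: need (5, 6, 1, 2) vs free (4, 4, 4, 4) (insufficient R0 and R3)
Permanently blocked: proc-I, proc-D, proc-H and proc-B.
(3) The exact count: 0 of the possible complete orderings are safe sequences.


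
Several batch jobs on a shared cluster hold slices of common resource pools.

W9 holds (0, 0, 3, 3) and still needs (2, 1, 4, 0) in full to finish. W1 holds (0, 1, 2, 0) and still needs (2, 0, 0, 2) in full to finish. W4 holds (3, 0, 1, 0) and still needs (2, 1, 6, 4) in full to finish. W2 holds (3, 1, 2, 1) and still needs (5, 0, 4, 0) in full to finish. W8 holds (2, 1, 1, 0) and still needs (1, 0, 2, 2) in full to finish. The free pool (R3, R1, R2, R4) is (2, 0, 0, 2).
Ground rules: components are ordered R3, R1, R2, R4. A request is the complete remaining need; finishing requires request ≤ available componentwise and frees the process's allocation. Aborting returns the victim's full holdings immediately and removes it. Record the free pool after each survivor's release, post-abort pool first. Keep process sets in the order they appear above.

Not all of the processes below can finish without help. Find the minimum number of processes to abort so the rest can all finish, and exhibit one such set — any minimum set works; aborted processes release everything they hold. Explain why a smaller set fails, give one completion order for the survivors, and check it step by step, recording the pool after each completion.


Abort W4.
Key observation: W9 had no path to completion before; after the abort of W4 ((3, 0, 1, 0) returned), step 3 is where it fits.
Minimality: the empty abort set fails — the state is deadlocked as it stands.
The survivors complete as W1, W8, W9, W2. Step-by-step check (starting from the post-abort pool):
  pool = (5, 0, 1, 2)
  run W1 (needs (2, 0, 0, 2), free (5, 0, 1, 2)); after release of (0, 1, 2, 0) the pool is (5, 1, 3, 2)
  run W8 (needs (1, 0, 2, 2), free (5, 1, 3, 2)); after release of (2, 1, 1, 0) the pool is (7, 2, 4, 2)
  run W9 (needs (2, 1, 4, 0), free (7, 2, 4, 2)); after release of (0, 0, 3, 3) the pool is (7, 2, 7, 5)
  run W2 (needs (5, 0, 4, 0), free (7, 2, 7, 5)); after release of (3, 1, 2, 1) the pool is (10, 3, 9, 6)


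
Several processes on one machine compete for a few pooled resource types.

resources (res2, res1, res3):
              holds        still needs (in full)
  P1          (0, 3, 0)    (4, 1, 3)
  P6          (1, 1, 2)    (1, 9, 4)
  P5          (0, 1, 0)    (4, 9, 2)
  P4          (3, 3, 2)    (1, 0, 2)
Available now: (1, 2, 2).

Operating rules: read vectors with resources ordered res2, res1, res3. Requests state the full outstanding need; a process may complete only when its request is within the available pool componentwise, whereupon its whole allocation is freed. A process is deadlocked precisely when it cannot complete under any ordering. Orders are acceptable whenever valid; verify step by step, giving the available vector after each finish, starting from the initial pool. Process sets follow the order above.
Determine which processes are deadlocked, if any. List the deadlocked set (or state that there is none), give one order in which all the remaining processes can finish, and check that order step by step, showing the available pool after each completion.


Deadlocked: P6 and P5.
Key observation: even finishing P4, P1 leaves just (4, 8, 4) free — too little res1 for any of the remaining processes.
A valid finishing order for the others: P4, P1. Verifying each step:
  pool = (1, 2, 2)
  P4 needs (1, 0, 2) <= (1, 2, 2) -> finishes; pool += (3, 3, 2) = (4, 5, 4)
  P1 needs (4, 1, 3) <= (4, 5, 4) -> finishes; pool += (0, 3, 0) = (4, 8, 4)
The blocked processes can never fit:
  P6 still needs (1, 9, 4) but only (4, 8, 4) is free — short on res1
  P5 still needs (4, 9, 2) but only (4, 8, 4) is free — short on res1


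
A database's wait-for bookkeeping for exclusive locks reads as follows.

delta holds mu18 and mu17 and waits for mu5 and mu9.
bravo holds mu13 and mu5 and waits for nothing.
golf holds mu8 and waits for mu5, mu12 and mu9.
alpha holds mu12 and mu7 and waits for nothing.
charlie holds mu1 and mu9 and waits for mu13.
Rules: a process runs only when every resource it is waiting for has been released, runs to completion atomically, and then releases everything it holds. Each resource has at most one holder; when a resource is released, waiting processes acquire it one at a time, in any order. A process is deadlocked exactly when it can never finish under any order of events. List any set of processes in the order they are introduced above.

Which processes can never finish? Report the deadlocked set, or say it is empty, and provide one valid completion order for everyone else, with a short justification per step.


Nothing here is deadlocked.
Key observation: no waiting chain loops back on itself — every chain ends at a process that waits on nothing, so everyone eventually runs.
A valid finishing order for the others: bravo, alpha, charlie, golf, delta.
Walking it through:
  bravo waits on nothing -> runs at once and releases mu13 and mu5
  alpha waits on nothing -> runs at once and releases mu12 and mu7
  run charlie (all its waits — mu13 — are resolved); releases mu1 and mu9
  run golf (all its waits — mu5, mu12 and mu9 — are resolved); releases mu8
  run delta (all its waits — mu5 and mu9 — are resolved); releases mu18 and mu17


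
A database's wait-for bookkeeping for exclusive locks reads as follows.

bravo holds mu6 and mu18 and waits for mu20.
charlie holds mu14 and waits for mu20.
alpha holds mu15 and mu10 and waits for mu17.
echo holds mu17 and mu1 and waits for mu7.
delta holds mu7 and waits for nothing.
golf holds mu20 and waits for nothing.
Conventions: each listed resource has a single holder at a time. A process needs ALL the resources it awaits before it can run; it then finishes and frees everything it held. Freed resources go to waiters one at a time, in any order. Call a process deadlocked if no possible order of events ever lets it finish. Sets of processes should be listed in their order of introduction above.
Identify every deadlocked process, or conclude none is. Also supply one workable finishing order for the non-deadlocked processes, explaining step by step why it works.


Nothing here is deadlocked.
Key observation: there is no circular wait here — follow any chain and it reaches a process that is free to run now.
One completion order for the rest: golf, delta, echo, charlie, alpha, bravo.
Check, step by step:
  run golf (it waits on nothing); releases mu20
  run delta (it waits on nothing); releases mu7
  echo waits on mu7 — all released -> runs and releases mu17 and mu1
  charlie waits on mu20 — all released -> runs and releases mu14
  alpha waits on mu17 — all released -> runs and releases mu15 and mu10
  bravo waits on mu20 — all released -> runs and releases mu6 and mu18


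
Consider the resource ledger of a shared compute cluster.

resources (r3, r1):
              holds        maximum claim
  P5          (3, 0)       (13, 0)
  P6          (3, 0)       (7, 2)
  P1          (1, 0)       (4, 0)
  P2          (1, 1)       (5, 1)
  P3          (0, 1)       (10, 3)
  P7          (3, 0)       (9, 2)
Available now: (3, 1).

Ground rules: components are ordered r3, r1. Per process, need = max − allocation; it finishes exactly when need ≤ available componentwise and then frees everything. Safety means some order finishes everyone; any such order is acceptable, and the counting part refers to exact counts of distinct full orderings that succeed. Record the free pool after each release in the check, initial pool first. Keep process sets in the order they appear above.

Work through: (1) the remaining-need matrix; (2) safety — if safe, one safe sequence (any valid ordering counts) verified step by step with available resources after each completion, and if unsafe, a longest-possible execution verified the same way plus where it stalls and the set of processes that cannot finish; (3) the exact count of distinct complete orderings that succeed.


(1) Outstanding need per process (order r3, r1):
  P5: (10, 0)
  P6: (4, 2)
  P1: (3, 0)
  P2: (4, 0)
  P3: (10, 2)
  P7: (6, 2)
(2) SAFE — a valid safe sequence is P1, P2, P6, P7, P3, P5.
Key observation: P1 marks the first exact bind of the order: its need (3, 0) fits the free (3, 1) with zero slack on a requested resource.
Verifying each step:
  pool = (3, 1)
  P1: need (3, 0) fits (3, 1); releases (1, 0), pool now (4, 1)
  P2: need (4, 0) fits (4, 1); releases (1, 1), pool now (5, 2)
  P6: need (4, 2) fits (5, 2); releases (3, 0), pool now (8, 2)
  P7: need (6, 2) fits (8, 2); releases (3, 0), pool now (11, 2)
  P3: need (10, 2) fits (11, 2); releases (0, 1), pool now (11, 3)
  P5: need (10, 0) fits (11, 3); releases (3, 0), pool now (14, 3)
(3) Precisely 2 of the possible complete orderings are safe sequences.


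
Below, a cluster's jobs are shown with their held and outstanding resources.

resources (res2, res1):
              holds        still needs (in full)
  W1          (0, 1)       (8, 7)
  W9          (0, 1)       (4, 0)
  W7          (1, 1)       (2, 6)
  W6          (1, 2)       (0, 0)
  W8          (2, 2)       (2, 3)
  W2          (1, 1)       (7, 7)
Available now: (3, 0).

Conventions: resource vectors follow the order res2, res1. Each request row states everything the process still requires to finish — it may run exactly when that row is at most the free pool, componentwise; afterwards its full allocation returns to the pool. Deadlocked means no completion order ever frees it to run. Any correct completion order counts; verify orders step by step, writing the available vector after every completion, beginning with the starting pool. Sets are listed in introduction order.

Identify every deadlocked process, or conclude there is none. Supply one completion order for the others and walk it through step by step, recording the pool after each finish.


Deadlocked set: W1, W7 and W2.
Key observation: once W6, W9, W8 finish, the pool peaks at (6, 5) — and every remaining process still needs more res1 than that.
The rest can finish in the order W6, W9, W8. Check, step by step:
  pool = (3, 0)
  run W6 (needs (0, 0), free (3, 0)); after release of (1, 2) the pool is (4, 2)
  run W9 (needs (4, 0), free (4, 2)); after release of (0, 1) the pool is (4, 3)
  run W8 (needs (2, 3), free (4, 3)); after release of (2, 2) the pool is (6, 5)
None of the blocked processes ever fits:
  W1 still needs (8, 7) but only (6, 5) is free — short on res2 and res1
  W7 still needs (2, 6) but only (6, 5) is free — short on res1
  W2 still needs (7, 7) but only (6, 5) is free — short on res2 and res1


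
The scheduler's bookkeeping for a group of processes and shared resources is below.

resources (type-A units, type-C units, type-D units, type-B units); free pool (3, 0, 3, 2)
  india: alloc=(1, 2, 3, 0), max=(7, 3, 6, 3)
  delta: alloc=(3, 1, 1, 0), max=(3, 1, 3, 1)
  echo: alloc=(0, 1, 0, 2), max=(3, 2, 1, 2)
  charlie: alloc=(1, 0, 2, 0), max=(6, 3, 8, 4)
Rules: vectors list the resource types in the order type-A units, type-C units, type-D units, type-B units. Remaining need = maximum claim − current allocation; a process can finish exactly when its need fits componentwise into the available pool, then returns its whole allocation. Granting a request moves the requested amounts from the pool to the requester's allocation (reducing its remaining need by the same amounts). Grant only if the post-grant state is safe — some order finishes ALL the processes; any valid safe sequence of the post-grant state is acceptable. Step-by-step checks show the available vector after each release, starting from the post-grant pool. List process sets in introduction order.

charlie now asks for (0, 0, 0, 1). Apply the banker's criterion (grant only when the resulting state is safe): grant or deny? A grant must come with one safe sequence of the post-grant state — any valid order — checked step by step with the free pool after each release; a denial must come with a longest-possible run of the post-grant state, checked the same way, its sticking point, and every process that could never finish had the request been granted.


GRANT: granting preserves safety; a valid post-grant sequence is delta, echo, india, charlie.
Key observation: with (3, 0, 3, 1) left after the transfer, delta can run at once — the state stays safe.
Check on the post-grant state, step by step:
  pool = (3, 0, 3, 1)
  run delta (needs (0, 0, 2, 1), free (3, 0, 3, 1)); after release of (3, 1, 1, 0) the pool is (6, 1, 4, 1)
  run echo (needs (3, 1, 1, 0), free (6, 1, 4, 1)); after release of (0, 1, 0, 2) the pool is (6, 2, 4, 3)
  run india (needs (6, 1, 3, 3), free (6, 2, 4, 3)); after release of (1, 2, 3, 0) the pool is (7, 4, 7, 3)
  run charlie (needs (5, 3, 6, 3), free (7, 4, 7, 3)); after release of (1, 0, 2, 1) the pool is (8, 4, 9, 4)


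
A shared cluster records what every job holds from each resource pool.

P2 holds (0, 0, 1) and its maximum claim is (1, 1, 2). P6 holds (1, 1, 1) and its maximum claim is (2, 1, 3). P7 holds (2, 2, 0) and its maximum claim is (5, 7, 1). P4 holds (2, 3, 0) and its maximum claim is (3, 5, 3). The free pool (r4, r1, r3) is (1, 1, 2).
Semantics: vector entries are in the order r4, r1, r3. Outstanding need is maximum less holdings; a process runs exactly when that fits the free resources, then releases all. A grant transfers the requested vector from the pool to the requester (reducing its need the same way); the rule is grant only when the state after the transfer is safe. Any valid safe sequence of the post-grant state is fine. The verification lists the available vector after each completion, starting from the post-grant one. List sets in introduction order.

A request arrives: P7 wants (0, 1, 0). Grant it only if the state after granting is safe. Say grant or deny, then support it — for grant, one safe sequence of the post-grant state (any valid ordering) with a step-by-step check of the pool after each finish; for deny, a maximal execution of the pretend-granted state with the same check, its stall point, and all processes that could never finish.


DENY — the pretend-granted state is unsafe.
Key observation: once P6, P2 finish, the pool peaks at (2, 1, 4) — and every remaining process still needs more r1 than that.
Pretend the grant happened; the run P6, P2 goes as far as possible. Walking it through:
  pool = (1, 0, 2)
  run P6 (needs (1, 0, 2), free (1, 0, 2)); after release of (1, 1, 1) the pool is (2, 1, 3)
  run P2 (needs (1, 1, 1), free (2, 1, 3)); after release of (0, 0, 1) the pool is (2, 1, 4)
  blocked: P7 wants (3, 4, 1), pool (2, 1, 4) — not enough r4 and r1
  blocked: P4 wants (1, 2, 3), pool (2, 1, 4) — not enough r1
Post-grant, the permanently blocked set is P7 and P4.
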